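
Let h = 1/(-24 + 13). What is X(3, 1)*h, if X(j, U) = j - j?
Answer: 0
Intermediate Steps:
X(j, U) = 0
h = -1/11 (h = 1/(-11) = -1/11 ≈ -0.090909)
X(3, 1)*h = 0*(-1/11) = 0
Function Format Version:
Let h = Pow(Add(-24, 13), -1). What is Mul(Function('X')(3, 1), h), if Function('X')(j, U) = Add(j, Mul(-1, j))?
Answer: 0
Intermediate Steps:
Function('X')(j, U) = 0
h = Rational(-1, 11) (h = Pow(-11, -1) = Rational(-1, 11) ≈ -0.090909)
Mul(Function('X')(3, 1), h) = Mul(0, Rational(-1, 11)) = 0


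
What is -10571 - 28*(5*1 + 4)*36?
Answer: -19643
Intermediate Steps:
-10571 - 28*(5*1 + 4)*36 = -10571 - 28*(5 + 4)*36 = -10571 - 28*9*36 = -10571 - 252*36 = -10571 - 1*9072 = -10571 - 9072 = -19643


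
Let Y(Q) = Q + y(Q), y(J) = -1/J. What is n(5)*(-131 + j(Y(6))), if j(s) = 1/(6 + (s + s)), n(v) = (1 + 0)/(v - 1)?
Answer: -1735/53 ≈ -32.736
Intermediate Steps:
Y(Q) = Q - 1/Q
n(v) = 1/(-1 + v)
j(s) = 1/(6 + 2*s)
n(5)*(-131 + j(Y(6))) = (-131 + 1/(2*(3 + (6 - 1/6))))/(-1 + 5) = (-131 + 1/(2*(3 + (6 - 1*1/6))))/4 = (-131 + 1/(2*(3 + (6 - 1/6))))/4 = (-131 + 1/(2*(3 + 35/6)))/4 = (-131 + 1/(2*(53/6)))/4 = (-131 + (1/2)*(6/53))/4 = (-131 + 3/53)/4 = (1/4)*(-6940/53) = -1735/53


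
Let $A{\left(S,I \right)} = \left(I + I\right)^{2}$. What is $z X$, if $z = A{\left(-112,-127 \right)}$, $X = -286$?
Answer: $-18451576$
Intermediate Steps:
$A{\left(S,I \right)} = 4 I^{2}$ ($A{\left(S,I \right)} = \left(2 I\right)^{2} = 4 I^{2}$)
$z = 64516$ ($z = 4 \left(-127\right)^{2} = 4 \cdot 16129 = 64516$)
$z X = 64516 \left(-286\right) = -18451576$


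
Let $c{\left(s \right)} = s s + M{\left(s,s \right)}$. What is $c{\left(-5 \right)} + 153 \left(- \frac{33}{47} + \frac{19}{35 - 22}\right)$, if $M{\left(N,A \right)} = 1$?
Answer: $\frac{86878}{611} \approx 142.19$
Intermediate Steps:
$c{\left(s \right)} = 1 + s^{2}$ ($c{\left(s \right)} = s s + 1 = s^{2} + 1 = 1 + s^{2}$)
$c{\left(-5 \right)} + 153 \left(- \frac{33}{47} + \frac{19}{35 - 22}\right) = \left(1 + \left(-5\right)^{2}\right) + 153 \left(- \frac{33}{47} + \frac{19}{35 - 22}\right) = \left(1 + 25\right) + 153 \left(\left(-33\right) \frac{1}{47} + \frac{19}{13}\right) = 26 + 153 \left(- \frac{33}{47} + 19 \cdot \frac{1}{13}\right) = 26 + 153 \left(- \frac{33}{47} + \frac{19}{13}\right) = 26 + 153 \cdot \frac{464}{611} = 26 + \frac{70992}{611} = \frac{86878}{611}$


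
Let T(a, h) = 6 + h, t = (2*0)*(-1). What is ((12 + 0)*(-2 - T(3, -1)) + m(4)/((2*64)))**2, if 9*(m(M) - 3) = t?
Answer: 115541001/16384 ≈ 7052.1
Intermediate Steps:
t = 0 (t = 0*(-1) = 0)
m(M) = 3 (m(M) = 3 + (1/9)*0 = 3 + 0 = 3)
((12 + 0)*(-2 - T(3, -1)) + m(4)/((2*64)))**2 = ((12 + 0)*(-2 - (6 - 1)) + 3/((2*64)))**2 = (12*(-2 - 1*5) + 3/128)**2 = (12*(-2 - 5) + 3*(1/128))**2 = (12*(-7) + 3/128)**2 = (-84 + 3/128)**2 = (-10749/128)**2 = 115541001/16384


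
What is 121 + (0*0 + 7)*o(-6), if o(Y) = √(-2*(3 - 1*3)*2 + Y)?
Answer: 121 + 7*I*√6 ≈ 121.0 + 17.146*I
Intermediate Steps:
o(Y) = √Y (o(Y) = √(-2*(3 - 3)*2 + Y) = √(-2*0*2 + Y) = √(0*2 + Y) = √(0 + Y) = √Y)
121 + (0*0 + 7)*o(-6) = 121 + (0*0 + 7)*√(-6) = 121 + (0 + 7)*(I*√6) = 121 + 7*(I*√6) = 121 + 7*I*√6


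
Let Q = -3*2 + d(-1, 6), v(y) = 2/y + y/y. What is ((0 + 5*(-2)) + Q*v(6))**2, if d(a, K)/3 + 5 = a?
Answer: 1764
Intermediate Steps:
d(a, K) = -15 + 3*a
v(y) = 1 + 2/y (v(y) = 2/y + 1 = 1 + 2/y)
Q = -24 (Q = -3*2 + (-15 + 3*(-1)) = -6 + (-15 - 3) = -6 - 18 = -24)
((0 + 5*(-2)) + Q*v(6))**2 = ((0 + 5*(-2)) - 24*(2 + 6)/6)**2 = ((0 - 10) - 4*8)**2 = (-10 - 24*4/3)**2 = (-10 - 32)**2 = (-42)**2 = 1764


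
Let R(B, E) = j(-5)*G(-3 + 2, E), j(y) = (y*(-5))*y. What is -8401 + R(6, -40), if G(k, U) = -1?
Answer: -8276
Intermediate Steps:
j(y) = -5*y² (j(y) = (-5*y)*y = -5*y²)
R(B, E) = 125 (R(B, E) = -5*(-5)²*(-1) = -5*25*(-1) = -125*(-1) = 125)
-8401 + R(6, -40) = -8401 + 125 = -8276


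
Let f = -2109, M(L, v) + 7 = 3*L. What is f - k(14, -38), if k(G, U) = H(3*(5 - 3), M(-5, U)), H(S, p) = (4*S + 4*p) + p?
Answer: -2023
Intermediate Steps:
M(L, v) = -7 + 3*L
H(S, p) = 4*S + 5*p
k(G, U) = -86 (k(G, U) = 4*(3*(5 - 3)) + 5*(-7 + 3*(-5)) = 4*(3*2) + 5*(-7 - 15) = 4*6 + 5*(-22) = 24 - 110 = -86)
f - k(14, -38) = -2109 - 1*(-86) = -2109 + 86 = -2023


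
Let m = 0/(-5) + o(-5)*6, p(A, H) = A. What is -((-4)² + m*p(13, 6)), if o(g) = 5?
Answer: -406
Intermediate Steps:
m = 30 (m = 0/(-5) + 5*6 = 0*(-⅕) + 30 = 0 + 30 = 30)
-((-4)² + m*p(13, 6)) = -((-4)² + 30*13) = -(16 + 390) = -1*406 = -406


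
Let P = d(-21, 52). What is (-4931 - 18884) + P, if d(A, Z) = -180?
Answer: -23995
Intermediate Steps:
P = -180
(-4931 - 18884) + P = (-4931 - 18884) - 180 = -23815 - 180 = -23995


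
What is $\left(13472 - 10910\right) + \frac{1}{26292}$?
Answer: $\frac{67360105}{26292} \approx 2562.0$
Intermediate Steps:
$\left(13472 - 10910\right) + \frac{1}{26292} = 2562 + \frac{1}{26292} = \frac{67360105}{26292}$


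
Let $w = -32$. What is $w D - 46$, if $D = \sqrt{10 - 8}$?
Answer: $-46 - 32 \sqrt{2} \approx -91.255$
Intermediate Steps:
$D = \sqrt{2} \approx 1.4142$
$w D - 46 = - 32 \sqrt{2} - 46 = -46 - 32 \sqrt{2}$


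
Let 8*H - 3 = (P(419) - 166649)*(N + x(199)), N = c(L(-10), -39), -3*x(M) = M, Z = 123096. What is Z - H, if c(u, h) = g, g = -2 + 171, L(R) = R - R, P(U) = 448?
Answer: 54144203/24 ≈ 2.2560e+6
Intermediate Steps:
x(M) = -M/3
L(R) = 0
g = 169
c(u, h) = 169
N = 169
H = -51189899/24 (H = 3/8 + ((448 - 166649)*(169 - ⅓*199))/8 = 3/8 + (-166201*(169 - 199/3))/8 = 3/8 + (-166201*308/3)/8 = 3/8 + (⅛)*(-51189908/3) = 3/8 - 12797477/6 = -51189899/24 ≈ -2.1329e+6)
Z - H = 123096 - 1*(-51189899/24) = 123096 + 51189899/24 = 54144203/24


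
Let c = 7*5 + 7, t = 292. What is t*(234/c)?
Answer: 11388/7 ≈ 1626.9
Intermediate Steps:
c = 42 (c = 35 + 7 = 42)
t*(234/c) = 292*(234/42) = 292*(234*(1/42)) = 292*(39/7) = 11388/7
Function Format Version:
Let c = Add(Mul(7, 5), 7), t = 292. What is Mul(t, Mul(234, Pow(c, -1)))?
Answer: Rational(11388, 7) ≈ 1626.9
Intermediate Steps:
c = 42 (c = Add(35, 7) = 42)
Mul(t, Mul(234, Pow(c, -1))) = Mul(292, Mul(234, Pow(42, -1))) = Mul(292, Mul(234, Rational(1, 42))) = Mul(292, Rational(39, 7)) = Rational(11388, 7)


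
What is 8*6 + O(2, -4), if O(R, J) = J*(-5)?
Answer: 68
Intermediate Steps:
O(R, J) = -5*J
8*6 + O(2, -4) = 8*6 - 5*(-4) = 48 + 20 = 68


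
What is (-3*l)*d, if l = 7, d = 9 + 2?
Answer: -231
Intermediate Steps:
d = 11
(-3*l)*d = -3*7*11 = -21*11 = -231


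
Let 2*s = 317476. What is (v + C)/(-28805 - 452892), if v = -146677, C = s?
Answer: -12061/481697 ≈ -0.025039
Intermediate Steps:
s = 158738 (s = (1/2)*317476 = 158738)
C = 158738
(v + C)/(-28805 - 452892) = (-146677 + 158738)/(-28805 - 452892) = 12061/(-481697) = 12061*(-1/481697) = -12061/481697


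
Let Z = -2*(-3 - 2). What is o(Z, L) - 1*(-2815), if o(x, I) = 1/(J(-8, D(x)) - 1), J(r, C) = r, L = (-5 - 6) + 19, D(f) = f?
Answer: 25334/9 ≈ 2814.9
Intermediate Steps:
Z = 10 (Z = -2*(-5) = 10)
L = 8 (L = -11 + 19 = 8)
o(x, I) = -⅑ (o(x, I) = 1/(-8 - 1) = 1/(-9) = -⅑)
o(Z, L) - 1*(-2815) = -⅑ - 1*(-2815) = -⅑ + 2815 = 25334/9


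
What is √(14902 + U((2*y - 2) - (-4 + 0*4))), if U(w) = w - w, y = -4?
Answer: √14902 ≈ 122.07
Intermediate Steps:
U(w) = 0
√(14902 + U((2*y - 2) - (-4 + 0*4))) = √(14902 + 0) = √14902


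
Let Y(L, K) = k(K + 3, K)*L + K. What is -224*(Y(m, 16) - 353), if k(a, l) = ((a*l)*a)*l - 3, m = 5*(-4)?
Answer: 414085728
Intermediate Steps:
m = -20
k(a, l) = -3 + a²*l² (k(a, l) = (l*a²)*l - 3 = a²*l² - 3 = -3 + a²*l²)
Y(L, K) = K + L*(-3 + K²*(3 + K)²) (Y(L, K) = (-3 + (K + 3)²*K²)*L + K = (-3 + (3 + K)²*K²)*L + K = (-3 + K²*(3 + K)²)*L + K = L*(-3 + K²*(3 + K)²) + K = K + L*(-3 + K²*(3 + K)²))
-224*(Y(m, 16) - 353) = -224*((16 - 20*(-3 + 16²*(3 + 16)²)) - 353) = -224*((16 - 20*(-3 + 256*19²)) - 353) = -224*((16 - 20*(-3 + 256*361)) - 353) = -224*((16 - 20*(-3 + 92416)) - 353) = -224*((16 - 20*92413) - 353) = -224*((16 - 1848260) - 353) = -224*(-1848244 - 353) = -224*(-1848597) = 414085728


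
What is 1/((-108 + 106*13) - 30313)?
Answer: -1/29043 ≈ -3.4432e-5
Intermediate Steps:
1/((-108 + 106*13) - 30313) = 1/((-108 + 1378) - 30313) = 1/(1270 - 30313) = 1/(-29043) = -1/29043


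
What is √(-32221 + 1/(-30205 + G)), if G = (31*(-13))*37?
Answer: 3*I*√1821787384747/22558 ≈ 179.5*I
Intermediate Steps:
G = -14911 (G = -403*37 = -14911)
√(-32221 + 1/(-30205 + G)) = √(-32221 + 1/(-30205 - 14911)) = √(-32221 + 1/(-45116)) = √(-32221 - 1/45116) = √(-1453682637/45116) = 3*I*√1821787384747/22558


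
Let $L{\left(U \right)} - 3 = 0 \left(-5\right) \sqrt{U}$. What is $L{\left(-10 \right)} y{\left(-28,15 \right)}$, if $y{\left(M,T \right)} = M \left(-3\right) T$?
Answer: $3780$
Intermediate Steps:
$y{\left(M,T \right)} = - 3 M T$
$L{\left(U \right)} = 3$ ($L{\left(U \right)} = 3 + 0 \left(-5\right) \sqrt{U} = 3 + 0 \sqrt{U} = 3 + 0 = 3$)
$L{\left(-10 \right)} y{\left(-28,15 \right)} = 3 \left(\left(-3\right) \left(-28\right) 15\right) = 3 \cdot 1260 = 3780$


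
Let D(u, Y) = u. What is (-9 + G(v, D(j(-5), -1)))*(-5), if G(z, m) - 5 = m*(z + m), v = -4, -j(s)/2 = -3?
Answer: -40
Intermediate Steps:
j(s) = 6 (j(s) = -2*(-3) = 6)
G(z, m) = 5 + m*(m + z) (G(z, m) = 5 + m*(z + m) = 5 + m*(m + z))
(-9 + G(v, D(j(-5), -1)))*(-5) = (-9 + (5 + 6² + 6*(-4)))*(-5) = (-9 + (5 + 36 - 24))*(-5) = (-9 + 17)*(-5) = 8*(-5) = -40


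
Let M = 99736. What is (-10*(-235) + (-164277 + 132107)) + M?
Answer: 69916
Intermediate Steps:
(-10*(-235) + (-164277 + 132107)) + M = (-10*(-235) + (-164277 + 132107)) + 99736 = (2350 - 32170) + 99736 = -29820 + 99736 = 69916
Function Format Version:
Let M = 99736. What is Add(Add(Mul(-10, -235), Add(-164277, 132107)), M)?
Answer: 69916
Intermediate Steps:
Add(Add(Mul(-10, -235), Add(-164277, 132107)), M) = Add(Add(Mul(-10, -235), Add(-164277, 132107)), 99736) = Add(Add(2350, -32170), 99736) = Add(-29820, 99736) = 69916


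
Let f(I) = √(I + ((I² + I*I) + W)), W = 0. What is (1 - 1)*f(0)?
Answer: 0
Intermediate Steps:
f(I) = √(I + 2*I²) (f(I) = √(I + ((I² + I*I) + 0)) = √(I + ((I² + I²) + 0)) = √(I + (2*I² + 0)) = √(I + 2*I²))
(1 - 1)*f(0) = (1 - 1)*√(0*(1 + 2*0)) = 0*√(0*(1 + 0)) = 0*√(0*1) = 0*√0 = 0*0 = 0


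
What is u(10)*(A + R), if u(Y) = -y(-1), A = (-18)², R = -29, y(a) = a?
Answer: 295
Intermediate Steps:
A = 324
u(Y) = 1 (u(Y) = -1*(-1) = 1)
u(10)*(A + R) = 1*(324 - 29) = 1*295 = 295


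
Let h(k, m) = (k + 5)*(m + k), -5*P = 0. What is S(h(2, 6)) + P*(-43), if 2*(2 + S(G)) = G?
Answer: 26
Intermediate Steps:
P = 0 (P = -1/5*0 = 0)
h(k, m) = (5 + k)*(k + m)
S(G) = -2 + G/2
S(h(2, 6)) + P*(-43) = (-2 + (2**2 + 5*2 + 5*6 + 2*6)/2) + 0*(-43) = (-2 + (4 + 10 + 30 + 12)/2) + 0 = (-2 + (1/2)*56) + 0 = (-2 + 28) + 0 = 26 + 0 = 26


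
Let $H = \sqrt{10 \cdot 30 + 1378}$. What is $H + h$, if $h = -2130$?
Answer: $-2130 + \sqrt{1678} \approx -2089.0$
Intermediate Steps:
$H = \sqrt{1678}$ ($H = \sqrt{300 + 1378} = \sqrt{1678} \approx 40.963$)
$H + h = \sqrt{1678} - 2130 = -2130 + \sqrt{1678}$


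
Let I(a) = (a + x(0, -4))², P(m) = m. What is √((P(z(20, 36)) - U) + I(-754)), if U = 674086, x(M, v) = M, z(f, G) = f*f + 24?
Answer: I*√105146 ≈ 324.26*I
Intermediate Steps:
z(f, G) = 24 + f² (z(f, G) = f² + 24 = 24 + f²)
I(a) = a² (I(a) = (a + 0)² = a²)
√((P(z(20, 36)) - U) + I(-754)) = √(((24 + 20²) - 1*674086) + (-754)²) = √(((24 + 400) - 674086) + 568516) = √((424 - 674086) + 568516) = √(-673662 + 568516) = √(-105146) = I*√105146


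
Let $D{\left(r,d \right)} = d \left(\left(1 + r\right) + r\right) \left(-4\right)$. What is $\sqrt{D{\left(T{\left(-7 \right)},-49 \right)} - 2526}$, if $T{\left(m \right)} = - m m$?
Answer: $11 i \sqrt{178} \approx 146.76 i$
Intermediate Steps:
$T{\left(m \right)} = - m^{2}$
$D{\left(r,d \right)} = - 4 d \left(1 + 2 r\right)$ ($D{\left(r,d \right)} = d \left(1 + 2 r\right) \left(-4\right) = - 4 d \left(1 + 2 r\right)$)
$\sqrt{D{\left(T{\left(-7 \right)},-49 \right)} - 2526} = \sqrt{\left(-4\right) \left(-49\right) \left(1 + 2 \left(- \left(-7\right)^{2}\right)\right) - 2526} = \sqrt{\left(-4\right) \left(-49\right) \left(1 + 2 \left(\left(-1\right) 49\right)\right) - 2526} = \sqrt{\left(-4\right) \left(-49\right) \left(1 + 2 \left(-49\right)\right) - 2526} = \sqrt{\left(-4\right) \left(-49\right) \left(1 - 98\right) - 2526} = \sqrt{\left(-4\right) \left(-49\right) \left(-97\right) - 2526} = \sqrt{-19012 - 2526} = \sqrt{-21538} = 11 i \sqrt{178}$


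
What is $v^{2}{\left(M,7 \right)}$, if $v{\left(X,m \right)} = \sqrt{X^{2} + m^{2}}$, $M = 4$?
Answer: $65$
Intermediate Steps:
$v^{2}{\left(M,7 \right)} = \left(\sqrt{4^{2} + 7^{2}}\right)^{2} = \left(\sqrt{16 + 49}\right)^{2} = \left(\sqrt{65}\right)^{2} = 65$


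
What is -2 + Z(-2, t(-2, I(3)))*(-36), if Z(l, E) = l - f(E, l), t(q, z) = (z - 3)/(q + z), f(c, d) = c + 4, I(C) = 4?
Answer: 232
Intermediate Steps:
f(c, d) = 4 + c
t(q, z) = (-3 + z)/(q + z)
Z(l, E) = -4 + l - E (Z(l, E) = l - (4 + E) = l + (-4 - E) = -4 + l - E)
-2 + Z(-2, t(-2, I(3)))*(-36) = -2 + (-4 - 2 - (-3 + 4)/(-2 + 4))*(-36) = -2 + (-4 - 2 - 1/2)*(-36) = -2 + (-4 - 2 - 1*½)*(-36) = -2 + (-4 - 2 - ½)*(-36) = -2 - 13/2*(-36) = -2 + 234 = 232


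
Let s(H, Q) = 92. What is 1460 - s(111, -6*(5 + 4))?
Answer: 1368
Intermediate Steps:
1460 - s(111, -6*(5 + 4)) = 1460 - 1*92 = 1460 - 92 = 1368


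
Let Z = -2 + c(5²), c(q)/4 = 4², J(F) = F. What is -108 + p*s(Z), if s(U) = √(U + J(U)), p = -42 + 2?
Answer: -108 - 80*√31 ≈ -553.42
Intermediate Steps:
p = -40
c(q) = 64 (c(q) = 4*4² = 4*16 = 64)
Z = 62 (Z = -2 + 64 = 62)
s(U) = √2*√U (s(U) = √(U + U) = √(2*U) = √2*√U)
-108 + p*s(Z) = -108 - 40*√2*√62 = -108 - 80*√31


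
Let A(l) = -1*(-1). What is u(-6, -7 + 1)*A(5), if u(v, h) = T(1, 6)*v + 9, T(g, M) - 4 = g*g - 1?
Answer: -15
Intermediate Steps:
T(g, M) = 3 + g**2 (T(g, M) = 4 + (g*g - 1) = 4 + (g**2 - 1) = 4 + (-1 + g**2) = 3 + g**2)
A(l) = 1
u(v, h) = 9 + 4*v (u(v, h) = (3 + 1**2)*v + 9 = (3 + 1)*v + 9 = 4*v + 9 = 9 + 4*v)
u(-6, -7 + 1)*A(5) = (9 + 4*(-6))*1 = (9 - 24)*1 = -15*1 = -15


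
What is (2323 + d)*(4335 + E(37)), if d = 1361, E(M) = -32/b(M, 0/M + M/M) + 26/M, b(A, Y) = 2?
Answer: 588810036/37 ≈ 1.5914e+7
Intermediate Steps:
E(M) = -16 + 26/M (E(M) = -32/2 + 26/M = -32*1/2 + 26/M = -16 + 26/M)
(2323 + d)*(4335 + E(37)) = (2323 + 1361)*(4335 + (-16 + 26/37)) = 3684*(4335 + (-16 + 26*(1/37))) = 3684*(4335 + (-16 + 26/37)) = 3684*(4335 - 566/37) = 3684*(159829/37) = 588810036/37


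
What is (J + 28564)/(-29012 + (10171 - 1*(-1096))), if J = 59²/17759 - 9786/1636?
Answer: -2343848807/1456379470 ≈ -1.6094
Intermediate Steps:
J = -1424531/246218 (J = 3481*(1/17759) - 9786*1/1636 = 59/301 - 4893/818 = -1424531/246218 ≈ -5.7857)
(J + 28564)/(-29012 + (10171 - 1*(-1096))) = (-1424531/246218 + 28564)/(-29012 + (10171 - 1*(-1096))) = 7031546421/(246218*(-29012 + (10171 + 1096))) = 7031546421/(246218*(-29012 + 11267)) = (7031546421/246218)/(-17745) = (7031546421/246218)*(-1/17745) = -2343848807/1456379470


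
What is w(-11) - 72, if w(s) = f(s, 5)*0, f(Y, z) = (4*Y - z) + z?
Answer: -72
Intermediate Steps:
f(Y, z) = 4*Y (f(Y, z) = (-z + 4*Y) + z = 4*Y)
w(s) = 0 (w(s) = (4*s)*0 = 0)
w(-11) - 72 = 0 - 72 = -72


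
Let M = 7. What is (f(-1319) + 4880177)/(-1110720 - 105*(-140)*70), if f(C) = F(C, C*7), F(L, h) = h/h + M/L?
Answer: -1287390955/21557736 ≈ -59.718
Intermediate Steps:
F(L, h) = 1 + 7/L (F(L, h) = h/h + 7/L = 1 + 7/L)
f(C) = (7 + C)/C
(f(-1319) + 4880177)/(-1110720 - 105*(-140)*70) = ((7 - 1319)/(-1319) + 4880177)/(-1110720 - 105*(-140)*70) = (-1/1319*(-1312) + 4880177)/(-1110720 + 14700*70) = (1312/1319 + 4880177)/(-1110720 + 1029000) = (6436954775/1319)/(-81720) = (6436954775/1319)*(-1/81720) = -1287390955/21557736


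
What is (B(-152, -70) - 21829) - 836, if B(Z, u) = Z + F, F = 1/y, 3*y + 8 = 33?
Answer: -570422/25 ≈ -22817.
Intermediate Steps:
y = 25/3 (y = -8/3 + (⅓)*33 = -8/3 + 11 = 25/3 ≈ 8.3333)
F = 3/25 (F = 1/(25/3) = 3/25 ≈ 0.12000)
B(Z, u) = 3/25 + Z (B(Z, u) = Z + 3/25 = 3/25 + Z)
(B(-152, -70) - 21829) - 836 = ((3/25 - 152) - 21829) - 836 = (-3797/25 - 21829) - 836 = -549522/25 - 836 = -570422/25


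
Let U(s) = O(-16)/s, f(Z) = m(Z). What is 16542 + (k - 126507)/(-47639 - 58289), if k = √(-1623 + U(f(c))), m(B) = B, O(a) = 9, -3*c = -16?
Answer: 1752387483/105928 - I*√25941/423712 ≈ 16543.0 - 0.00038012*I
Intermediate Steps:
c = 16/3 (c = -⅓*(-16) = 16/3 ≈ 5.3333)
f(Z) = Z
U(s) = 9/s
k = I*√25941/4 (k = √(-1623 + 9/(16/3)) = √(-1623 + 9*(3/16)) = √(-1623 + 27/16) = √(-25941/16) = I*√25941/4 ≈ 40.266*I)
16542 + (k - 126507)/(-47639 - 58289) = 16542 + (I*√25941/4 - 126507)/(-47639 - 58289) = 16542 + (-126507 + I*√25941/4)/(-105928) = 16542 + (-126507 + I*√25941/4)*(-1/105928) = 16542 + (126507/105928 - I*√25941/423712) = 1752387483/105928 - I*√25941/423712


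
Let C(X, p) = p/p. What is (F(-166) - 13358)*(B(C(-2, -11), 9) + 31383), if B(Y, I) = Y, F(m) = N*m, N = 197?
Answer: -1445547040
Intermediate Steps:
C(X, p) = 1
F(m) = 197*m
(F(-166) - 13358)*(B(C(-2, -11), 9) + 31383) = (197*(-166) - 13358)*(1 + 31383) = (-32702 - 13358)*31384 = -46060*31384 = -1445547040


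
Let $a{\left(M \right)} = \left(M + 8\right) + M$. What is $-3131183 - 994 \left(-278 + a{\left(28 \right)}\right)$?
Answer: $-2918467$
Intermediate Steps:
$a{\left(M \right)} = 8 + 2 M$ ($a{\left(M \right)} = \left(8 + M\right) + M = 8 + 2 M$)
$-3131183 - 994 \left(-278 + a{\left(28 \right)}\right) = -3131183 - 994 \left(-278 + \left(8 + 2 \cdot 28\right)\right) = -3131183 - 994 \left(-278 + \left(8 + 56\right)\right) = -3131183 - 994 \left(-278 + 64\right) = -3131183 - -212716 = -3131183 + 212716 = -2918467$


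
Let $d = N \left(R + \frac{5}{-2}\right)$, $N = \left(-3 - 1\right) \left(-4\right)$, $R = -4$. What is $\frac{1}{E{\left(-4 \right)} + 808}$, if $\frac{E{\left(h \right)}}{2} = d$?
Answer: $\frac{1}{600} \approx 0.0016667$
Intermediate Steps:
$N = 16$ ($N = \left(-4\right) \left(-4\right) = 16$)
$d = -104$ ($d = 16 \left(-4 + \frac{5}{-2}\right) = 16 \left(-4 + 5 \left(- \frac{1}{2}\right)\right) = 16 \left(-4 - \frac{5}{2}\right) = 16 \left(- \frac{13}{2}\right) = -104$)
$E{\left(h \right)} = -208$ ($E{\left(h \right)} = 2 \left(-104\right) = -208$)
$\frac{1}{E{\left(-4 \right)} + 808} = \frac{1}{-208 + 808} = \frac{1}{600}$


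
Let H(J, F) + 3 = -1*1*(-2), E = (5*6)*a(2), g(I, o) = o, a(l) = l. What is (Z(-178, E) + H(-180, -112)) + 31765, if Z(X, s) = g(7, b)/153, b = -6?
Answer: 1619962/51 ≈ 31764.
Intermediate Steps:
E = 60 (E = (5*6)*2 = 30*2 = 60)
Z(X, s) = -2/51 (Z(X, s) = -6/153 = -6*1/153 = -2/51)
H(J, F) = -1 (H(J, F) = -3 - 1*1*(-2) = -3 - 1*(-2) = -3 + 2 = -1)
(Z(-178, E) + H(-180, -112)) + 31765 = (-2/51 - 1) + 31765 = -53/51 + 31765 = 1619962/51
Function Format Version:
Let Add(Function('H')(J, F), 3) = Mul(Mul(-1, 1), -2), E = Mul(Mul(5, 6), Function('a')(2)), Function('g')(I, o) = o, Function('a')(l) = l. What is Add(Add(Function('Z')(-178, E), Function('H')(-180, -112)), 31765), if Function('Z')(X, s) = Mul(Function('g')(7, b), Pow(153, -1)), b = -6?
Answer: Rational(1619962, 51) ≈ 31764.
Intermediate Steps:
E = 60 (E = Mul(Mul(5, 6), 2) = Mul(30, 2) = 60)
Function('Z')(X, s) = Rational(-2, 51) (Function('Z')(X, s) = Mul(-6, Pow(153, -1)) = Mul(-6, Rational(1, 153)) = Rational(-2, 51))
Function('H')(J, F) = -1 (Function('H')(J, F) = Add(-3, Mul(Mul(-1, 1), -2)) = Add(-3, Mul(-1, -2)) = Add(-3, 2) = -1)
Add(Add(Function('Z')(-178, E), Function('H')(-180, -112)), 31765) = Add(Add(Rational(-2, 51), -1), 31765) = Add(Rational(-53, 51), 31765) = Rational(1619962, 51)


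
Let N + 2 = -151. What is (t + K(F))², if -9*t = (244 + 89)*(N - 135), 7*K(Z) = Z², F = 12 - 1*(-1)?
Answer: 5589207121/49 ≈ 1.1407e+8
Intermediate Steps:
N = -153 (N = -2 - 151 = -153)
F = 13 (F = 12 + 1 = 13)
K(Z) = Z²/7
t = 10656 (t = -(244 + 89)*(-153 - 135)/9 = -37*(-288) = -⅑*(-95904) = 10656)
(t + K(F))² = (10656 + (⅐)*13²)² = (10656 + (⅐)*169)² = (10656 + 169/7)² = (74761/7)² = 5589207121/49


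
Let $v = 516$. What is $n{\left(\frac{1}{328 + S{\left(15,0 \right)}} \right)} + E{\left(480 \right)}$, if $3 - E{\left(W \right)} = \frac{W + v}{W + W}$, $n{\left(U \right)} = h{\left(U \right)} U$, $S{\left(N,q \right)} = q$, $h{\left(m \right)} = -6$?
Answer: $\frac{6377}{3280} \approx 1.9442$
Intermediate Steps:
$n{\left(U \right)} = - 6 U$
$E{\left(W \right)} = 3 - \frac{516 + W}{2 W}$ ($E{\left(W \right)} = 3 - \frac{W + 516}{W + W} = 3 - \frac{516 + W}{2 W}$)
$n{\left(\frac{1}{328 + S{\left(15,0 \right)}} \right)} + E{\left(480 \right)} = - \frac{6}{328 + 0} + \left(\frac{5}{2} - \frac{258}{480}\right) = - \frac{6}{328} + \left(\frac{5}{2} - \frac{43}{80}\right) = \left(-6\right) \frac{1}{328} + \left(\frac{5}{2} - \frac{43}{80}\right) = - \frac{3}{164} + \frac{157}{80} = \frac{6377}{3280}$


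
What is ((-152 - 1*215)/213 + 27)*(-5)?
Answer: -26920/213 ≈ -126.39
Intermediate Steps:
((-152 - 1*215)/213 + 27)*(-5) = ((-152 - 215)*(1/213) + 27)*(-5) = (-367*1/213 + 27)*(-5) = (-367/213 + 27)*(-5) = (5384/213)*(-5) = -26920/213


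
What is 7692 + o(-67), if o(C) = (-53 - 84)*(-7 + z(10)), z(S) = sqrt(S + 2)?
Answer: 8651 - 274*sqrt(3) ≈ 8176.4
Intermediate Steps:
z(S) = sqrt(2 + S)
o(C) = 959 - 274*sqrt(3) (o(C) = (-53 - 84)*(-7 + sqrt(2 + 10)) = -137*(-7 + sqrt(12)) = -137*(-7 + 2*sqrt(3)) = 959 - 274*sqrt(3))
7692 + o(-67) = 7692 + (959 - 274*sqrt(3)) = 8651 - 274*sqrt(3)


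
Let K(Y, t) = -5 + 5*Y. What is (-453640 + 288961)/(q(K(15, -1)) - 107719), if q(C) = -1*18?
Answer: 164679/107737 ≈ 1.5285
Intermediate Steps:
q(C) = -18
(-453640 + 288961)/(q(K(15, -1)) - 107719) = (-453640 + 288961)/(-18 - 107719) = -164679/(-107737) = -164679*(-1/107737) = 164679/107737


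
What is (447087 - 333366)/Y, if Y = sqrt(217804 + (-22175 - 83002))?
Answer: 113721*sqrt(67)/2747 ≈ 338.86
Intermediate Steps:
Y = 41*sqrt(67) (Y = sqrt(217804 - 105177) = sqrt(112627) = 41*sqrt(67) ≈ 335.60)
(447087 - 333366)/Y = (447087 - 333366)/((41*sqrt(67))) = 113721*(sqrt(67)/2747) = 113721*sqrt(67)/2747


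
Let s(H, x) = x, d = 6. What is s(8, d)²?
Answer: 36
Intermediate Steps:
s(8, d)² = 6² = 36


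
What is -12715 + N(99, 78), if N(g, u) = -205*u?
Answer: -28705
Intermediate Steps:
-12715 + N(99, 78) = -12715 - 205*78 = -12715 - 15990 = -28705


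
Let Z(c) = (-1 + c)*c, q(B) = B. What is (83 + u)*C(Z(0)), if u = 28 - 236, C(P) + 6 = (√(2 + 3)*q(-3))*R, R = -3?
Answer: 750 - 1125*√5 ≈ -1765.6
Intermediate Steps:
Z(c) = c*(-1 + c)
C(P) = -6 + 9*√5 (C(P) = -6 + (√(2 + 3)*(-3))*(-3) = -6 + (√5*(-3))*(-3) = -6 - 3*√5*(-3) = -6 + 9*√5)
u = -208
(83 + u)*C(Z(0)) = (83 - 208)*(-6 + 9*√5) = -125*(-6 + 9*√5) = 750 - 1125*√5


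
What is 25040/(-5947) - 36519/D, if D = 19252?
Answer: -2234021/365788 ≈ -6.1074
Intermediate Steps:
25040/(-5947) - 36519/D = 25040/(-5947) - 36519/19252 = 25040*(-1/5947) - 36519*1/19252 = -80/19 - 36519/19252 = -2234021/365788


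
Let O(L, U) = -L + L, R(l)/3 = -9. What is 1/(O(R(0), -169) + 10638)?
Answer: 1/10638 ≈ 9.4003e-5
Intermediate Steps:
R(l) = -27 (R(l) = 3*(-9) = -27)
O(L, U) = 0
1/(O(R(0), -169) + 10638) = 1/(0 + 10638) = 1/10638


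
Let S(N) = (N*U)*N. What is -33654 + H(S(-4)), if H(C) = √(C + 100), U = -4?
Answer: -33648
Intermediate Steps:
S(N) = -4*N² (S(N) = (N*(-4))*N = (-4*N)*N = -4*N²)
H(C) = √(100 + C)
-33654 + H(S(-4)) = -33654 + √(100 - 4*(-4)²) = -33654 + √(100 - 4*16) = -33654 + √(100 - 64) = -33654 + √36 = -33654 + 6 = -33648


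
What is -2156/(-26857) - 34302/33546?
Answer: -141487273/150157487 ≈ -0.94226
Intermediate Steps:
-2156/(-26857) - 34302/33546 = -2156*(-1/26857) - 34302*1/33546 = 2156/26857 - 5717/5591 = -141487273/150157487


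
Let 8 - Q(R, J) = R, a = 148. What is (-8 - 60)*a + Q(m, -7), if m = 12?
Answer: -10068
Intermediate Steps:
Q(R, J) = 8 - R
(-8 - 60)*a + Q(m, -7) = (-8 - 60)*148 + (8 - 1*12) = -68*148 + (8 - 12) = -10064 - 4 = -10068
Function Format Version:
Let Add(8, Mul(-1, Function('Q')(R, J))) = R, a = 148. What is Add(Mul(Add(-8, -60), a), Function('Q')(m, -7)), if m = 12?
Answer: -10068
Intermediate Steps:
Function('Q')(R, J) = Add(8, Mul(-1, R))
Add(Mul(Add(-8, -60), a), Function('Q')(m, -7)) = Add(Mul(Add(-8, -60), 148), Add(8, Mul(-1, 12))) = Add(Mul(-68, 148), Add(8, -12)) = Add(-10064, -4) = -10068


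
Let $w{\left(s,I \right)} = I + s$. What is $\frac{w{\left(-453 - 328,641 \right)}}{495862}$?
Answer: $- \frac{70}{247931} \approx -0.00028234$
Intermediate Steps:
$\frac{w{\left(-453 - 328,641 \right)}}{495862} = \frac{641 - 781}{495862} = \left(641 - 781\right) \frac{1}{495862} = \left(-140\right) \frac{1}{495862} = - \frac{70}{247931}$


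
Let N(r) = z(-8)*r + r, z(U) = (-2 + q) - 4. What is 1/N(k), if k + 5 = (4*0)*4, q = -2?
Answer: 1/35 ≈ 0.028571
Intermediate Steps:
z(U) = -8 (z(U) = (-2 - 2) - 4 = -4 - 4 = -8)
k = -5 (k = -5 + (4*0)*4 = -5 + 0*4 = -5 + 0 = -5)
N(r) = -7*r (N(r) = -8*r + r = -7*r)
1/N(k) = 1/(-7*(-5)) = 1/35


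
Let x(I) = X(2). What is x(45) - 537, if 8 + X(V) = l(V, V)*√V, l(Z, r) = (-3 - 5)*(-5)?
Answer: -545 + 40*√2 ≈ -488.43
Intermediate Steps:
l(Z, r) = 40 (l(Z, r) = -8*(-5) = 40)
X(V) = -8 + 40*√V
x(I) = -8 + 40*√2
x(45) - 537 = (-8 + 40*√2) - 537 = -545 + 40*√2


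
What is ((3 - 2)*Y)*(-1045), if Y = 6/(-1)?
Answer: 6270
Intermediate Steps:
Y = -6 (Y = 6*(-1) = -6)
((3 - 2)*Y)*(-1045) = ((3 - 2)*(-6))*(-1045) = (1*(-6))*(-1045) = -6*(-1045) = 6270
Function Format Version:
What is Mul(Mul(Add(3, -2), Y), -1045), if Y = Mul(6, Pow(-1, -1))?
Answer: 6270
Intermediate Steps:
Y = -6 (Y = Mul(6, -1) = -6)
Mul(Mul(Add(3, -2), Y), -1045) = Mul(Mul(Add(3, -2), -6), -1045) = Mul(Mul(1, -6), -1045) = Mul(-6, -1045) = 6270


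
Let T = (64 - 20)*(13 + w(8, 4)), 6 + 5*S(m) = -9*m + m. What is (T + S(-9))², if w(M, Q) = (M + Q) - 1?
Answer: 28579716/25 ≈ 1.1432e+6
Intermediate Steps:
S(m) = -6/5 - 8*m/5 (S(m) = -6/5 + (-9*m + m)/5 = -6/5 + (-8*m)/5 = -6/5 - 8*m/5)
w(M, Q) = -1 + M + Q
T = 1056 (T = (64 - 20)*(13 + (-1 + 8 + 4)) = 44*(13 + 11) = 44*24 = 1056)
(T + S(-9))² = (1056 + (-6/5 - 8/5*(-9)))² = (1056 + (-6/5 + 72/5))² = (1056 + 66/5)² = (5346/5)² = 28579716/25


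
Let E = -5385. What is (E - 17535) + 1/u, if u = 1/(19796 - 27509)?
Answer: -30633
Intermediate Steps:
u = -1/7713 (u = 1/(-7713) = -1/7713 ≈ -0.00012965)
(E - 17535) + 1/u = (-5385 - 17535) + 1/(-1/7713) = -22920 - 7713 = -30633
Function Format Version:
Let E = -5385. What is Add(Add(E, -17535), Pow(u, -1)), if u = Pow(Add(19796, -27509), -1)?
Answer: -30633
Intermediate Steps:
u = Rational(-1, 7713) (u = Pow(-7713, -1) = Rational(-1, 7713) ≈ -0.00012965)
Add(Add(E, -17535), Pow(u, -1)) = Add(Add(-5385, -17535), Pow(Rational(-1, 7713), -1)) = Add(-22920, -7713) = -30633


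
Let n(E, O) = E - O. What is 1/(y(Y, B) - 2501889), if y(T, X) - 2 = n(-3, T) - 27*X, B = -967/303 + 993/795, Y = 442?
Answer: -26765/66973512322 ≈ -3.9964e-7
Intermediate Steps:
B = -155962/80295 (B = -967*1/303 + 993*(1/795) = -967/303 + 331/265 = -155962/80295 ≈ -1.9424)
y(T, X) = -1 - T - 27*X (y(T, X) = 2 + ((-3 - T) - 27*X) = 2 + (-3 - T - 27*X) = -1 - T - 27*X)
1/(y(Y, B) - 2501889) = 1/((-1 - 1*442 - 27*(-155962/80295)) - 2501889) = 1/((-1 - 442 + 1403658/26765) - 2501889) = 1/(-10453237/26765 - 2501889) = 1/(-66973512322/26765) = -26765/66973512322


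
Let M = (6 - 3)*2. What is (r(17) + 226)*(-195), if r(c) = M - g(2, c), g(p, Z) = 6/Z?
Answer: -767910/17 ≈ -45171.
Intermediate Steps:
M = 6 (M = 3*2 = 6)
r(c) = 6 - 6/c
(r(17) + 226)*(-195) = ((6 - 6/17) + 226)*(-195) = (96/17 + 226)*(-195) = (3938/17)*(-195) = -767910/17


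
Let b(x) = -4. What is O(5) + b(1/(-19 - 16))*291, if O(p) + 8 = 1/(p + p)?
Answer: -11719/10 ≈ -1171.9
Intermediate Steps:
O(p) = -8 + 1/(2*p) (O(p) = -8 + 1/(p + p) = -8 + 1/(2*p))
O(5) + b(1/(-19 - 16))*291 = (-8 + (½)/5) - 4*291 = (-8 + (½)*(⅕)) - 1164 = (-8 + ⅒) - 1164 = -79/10 - 1164 = -11719/10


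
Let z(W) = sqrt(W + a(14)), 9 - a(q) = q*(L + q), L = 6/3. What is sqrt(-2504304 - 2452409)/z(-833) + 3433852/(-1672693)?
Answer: -3433852/1672693 + sqrt(1298658806)/524 ≈ 66.720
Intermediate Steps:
L = 2 (L = 6*(1/3) = 2)
a(q) = 9 - q*(2 + q)
z(W) = sqrt(-215 + W) (z(W) = sqrt(W + (9 - 1*14**2 - 2*14)) = sqrt(W + (9 - 1*196 - 28)) = sqrt(W + (9 - 196 - 28)) = sqrt(W - 215) = sqrt(-215 + W))
sqrt(-2504304 - 2452409)/z(-833) + 3433852/(-1672693) = sqrt(-2504304 - 2452409)/(sqrt(-215 - 833)) + 3433852/(-1672693) = sqrt(-4956713)/(sqrt(-1048)) + 3433852*(-1/1672693) = (I*sqrt(4956713))/((2*I*sqrt(262))) - 3433852/1672693 = (I*sqrt(4956713))*(-I*sqrt(262)/524) - 3433852/1672693 = sqrt(1298658806)/524 - 3433852/1672693 = -3433852/1672693 + sqrt(1298658806)/524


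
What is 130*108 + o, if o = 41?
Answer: 14081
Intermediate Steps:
130*108 + o = 130*108 + 41 = 14040 + 41 = 14081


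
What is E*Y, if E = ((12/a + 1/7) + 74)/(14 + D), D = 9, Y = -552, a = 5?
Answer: -64296/35 ≈ -1837.0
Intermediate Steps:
E = 2679/805 (E = ((12/5 + 1/7) + 74)/(14 + 9) = ((12*(1/5) + 1*(1/7)) + 74)/23 = ((12/5 + 1/7) + 74)*(1/23) = (89/35 + 74)*(1/23) = (2679/35)*(1/23) = 2679/805 ≈ 3.3279)
E*Y = (2679/805)*(-552) = -64296/35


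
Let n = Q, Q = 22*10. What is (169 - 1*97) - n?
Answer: -148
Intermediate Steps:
Q = 220
n = 220
(169 - 1*97) - n = (169 - 1*97) - 1*220 = (169 - 97) - 220 = 72 - 220 = -148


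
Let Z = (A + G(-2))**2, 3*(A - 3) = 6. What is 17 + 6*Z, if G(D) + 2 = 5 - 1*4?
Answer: 113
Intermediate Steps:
G(D) = -1 (G(D) = -2 + (5 - 1*4) = -2 + (5 - 4) = -2 + 1 = -1)
A = 5 (A = 3 + (1/3)*6 = 3 + 2 = 5)
Z = 16 (Z = (5 - 1)**2 = 4**2 = 16)
17 + 6*Z = 17 + 6*16 = 17 + 96 = 113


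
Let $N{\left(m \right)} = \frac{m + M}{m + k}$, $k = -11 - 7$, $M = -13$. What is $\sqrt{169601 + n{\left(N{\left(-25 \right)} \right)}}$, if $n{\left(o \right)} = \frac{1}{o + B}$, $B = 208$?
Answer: $\frac{5 \sqrt{60812380502}}{2994} \approx 411.83$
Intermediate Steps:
$k = -18$
$N{\left(m \right)} = \frac{-13 + m}{-18 + m}$ ($N{\left(m \right)} = \frac{m - 13}{m - 18} = \frac{-13 + m}{-18 + m}$)
$n{\left(o \right)} = \frac{1}{208 + o}$ ($n{\left(o \right)} = \frac{1}{o + 208} = \frac{1}{208 + o}$)
$\sqrt{169601 + n{\left(N{\left(-25 \right)} \right)}} = \sqrt{169601 + \frac{1}{208 + \frac{-13 - 25}{-18 - 25}}} = \sqrt{169601 + \frac{1}{208 + \frac{1}{-43} \left(-38\right)}} = \sqrt{169601 + \frac{1}{208 - - \frac{38}{43}}} = \sqrt{169601 + \frac{1}{208 + \frac{38}{43}}} = \sqrt{169601 + \frac{1}{\frac{8982}{43}}} = \sqrt{169601 + \frac{43}{8982}} = \sqrt{\frac{1523356225}{8982}} = \frac{5 \sqrt{60812380502}}{2994}$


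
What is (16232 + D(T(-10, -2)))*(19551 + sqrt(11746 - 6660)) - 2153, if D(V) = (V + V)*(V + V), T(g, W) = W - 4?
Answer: 320165023 + 16376*sqrt(5086) ≈ 3.2133e+8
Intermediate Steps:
T(g, W) = -4 + W
D(V) = 4*V**2 (D(V) = (2*V)*(2*V) = 4*V**2)
(16232 + D(T(-10, -2)))*(19551 + sqrt(11746 - 6660)) - 2153 = (16232 + 4*(-4 - 2)**2)*(19551 + sqrt(11746 - 6660)) - 2153 = (16232 + 4*(-6)**2)*(19551 + sqrt(5086)) - 2153 = (16232 + 4*36)*(19551 + sqrt(5086)) - 2153 = (16232 + 144)*(19551 + sqrt(5086)) - 2153 = 16376*(19551 + sqrt(5086)) - 2153 = (320167176 + 16376*sqrt(5086)) - 2153 = 320165023 + 16376*sqrt(5086)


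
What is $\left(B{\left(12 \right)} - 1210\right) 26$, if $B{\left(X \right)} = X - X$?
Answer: $-31460$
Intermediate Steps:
$B{\left(X \right)} = 0$
$\left(B{\left(12 \right)} - 1210\right) 26 = \left(0 - 1210\right) 26 = \left(-1210\right) 26 = -31460$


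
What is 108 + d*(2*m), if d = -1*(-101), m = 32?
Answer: 6572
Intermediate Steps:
d = 101
108 + d*(2*m) = 108 + 101*(2*32) = 108 + 101*64 = 108 + 6464 = 6572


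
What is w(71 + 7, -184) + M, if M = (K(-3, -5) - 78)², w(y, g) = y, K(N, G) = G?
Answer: 6967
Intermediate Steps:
M = 6889 (M = (-5 - 78)² = (-83)² = 6889)
w(71 + 7, -184) + M = (71 + 7) + 6889 = 78 + 6889 = 6967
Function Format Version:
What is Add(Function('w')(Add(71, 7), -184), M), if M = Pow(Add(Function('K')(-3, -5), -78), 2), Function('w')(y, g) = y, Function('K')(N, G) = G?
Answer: 6967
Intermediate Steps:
M = 6889 (M = Pow(Add(-5, -78), 2) = Pow(-83, 2) = 6889)
Add(Function('w')(Add(71, 7), -184), M) = Add(Add(71, 7), 6889) = Add(78, 6889) = 6967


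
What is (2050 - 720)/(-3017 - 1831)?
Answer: -665/2424 ≈ -0.27434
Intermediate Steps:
(2050 - 720)/(-3017 - 1831) = 1330/(-4848) = 1330*(-1/4848) = -665/2424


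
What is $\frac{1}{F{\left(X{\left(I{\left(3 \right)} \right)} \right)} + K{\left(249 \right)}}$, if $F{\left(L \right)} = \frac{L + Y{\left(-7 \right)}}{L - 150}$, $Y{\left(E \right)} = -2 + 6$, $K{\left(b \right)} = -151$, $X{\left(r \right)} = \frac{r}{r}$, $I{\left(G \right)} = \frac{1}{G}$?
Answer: $- \frac{149}{22504} \approx -0.006621$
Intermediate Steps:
$X{\left(r \right)} = 1$
$Y{\left(E \right)} = 4$
$F{\left(L \right)} = \frac{4 + L}{-150 + L}$ ($F{\left(L \right)} = \frac{L + 4}{L - 150} = \frac{4 + L}{-150 + L}$)
$\frac{1}{F{\left(X{\left(I{\left(3 \right)} \right)} \right)} + K{\left(249 \right)}} = \frac{1}{\frac{4 + 1}{-150 + 1} - 151} = \frac{1}{\frac{1}{-149} \cdot 5 - 151} = \frac{1}{\left(- \frac{1}{149}\right) 5 - 151} = \frac{1}{- \frac{5}{149} - 151} = \frac{1}{- \frac{22504}{149}} = - \frac{149}{22504}$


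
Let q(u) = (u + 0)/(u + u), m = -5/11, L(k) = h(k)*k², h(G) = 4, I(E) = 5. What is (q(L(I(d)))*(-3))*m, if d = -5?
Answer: 15/22 ≈ 0.68182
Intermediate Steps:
L(k) = 4*k²
m = -5/11 (m = -5*1/11 = -5/11 ≈ -0.45455)
q(u) = ½ (q(u) = u/((2*u)) = u*(1/(2*u)) = ½)
(q(L(I(d)))*(-3))*m = ((½)*(-3))*(-5/11) = -3/2*(-5/11) = 15/22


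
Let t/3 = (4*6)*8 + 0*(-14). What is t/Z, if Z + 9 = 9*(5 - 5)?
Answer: -64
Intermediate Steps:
Z = -9 (Z = -9 + 9*(5 - 5) = -9 + 9*0 = -9 + 0 = -9)
t = 576 (t = 3*((4*6)*8 + 0*(-14)) = 3*(24*8 + 0) = 3*(192 + 0) = 3*192 = 576)
t/Z = 576/(-9) = 576*(-1/9) = -64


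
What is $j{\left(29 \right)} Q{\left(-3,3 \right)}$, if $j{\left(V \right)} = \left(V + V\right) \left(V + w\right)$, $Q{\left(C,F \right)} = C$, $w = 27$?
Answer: $-9744$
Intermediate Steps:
$j{\left(V \right)} = 2 V \left(27 + V\right)$ ($j{\left(V \right)} = \left(V + V\right) \left(V + 27\right) = 2 V \left(27 + V\right)$)
$j{\left(29 \right)} Q{\left(-3,3 \right)} = 2 \cdot 29 \left(27 + 29\right) \left(-3\right) = 2 \cdot 29 \cdot 56 \left(-3\right) = 3248 \left(-3\right) = -9744$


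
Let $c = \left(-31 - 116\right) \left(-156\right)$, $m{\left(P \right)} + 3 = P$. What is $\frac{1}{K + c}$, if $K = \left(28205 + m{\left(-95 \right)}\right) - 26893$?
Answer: $\frac{1}{24146} \approx 4.1415 \cdot 10^{-5}$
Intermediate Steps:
$m{\left(P \right)} = -3 + P$
$K = 1214$ ($K = \left(28205 - 98\right) - 26893 = 28107 - 26893 = 1214$)
$c = 22932$ ($c = \left(-147\right) \left(-156\right) = 22932$)
$\frac{1}{K + c} = \frac{1}{1214 + 22932} = \frac{1}{24146}$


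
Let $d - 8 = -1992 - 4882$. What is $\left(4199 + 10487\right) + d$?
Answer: $7820$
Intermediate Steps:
$d = -6866$ ($d = 8 - 6874 = -6866$)
$\left(4199 + 10487\right) + d = \left(4199 + 10487\right) - 6866 = 14686 - 6866 = 7820$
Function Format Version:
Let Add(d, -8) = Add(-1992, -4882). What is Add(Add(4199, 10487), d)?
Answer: 7820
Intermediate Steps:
d = -6866 (d = Add(8, Add(-1992, -4882)) = Add(8, -6874) = -6866)
Add(Add(4199, 10487), d) = Add(Add(4199, 10487), -6866) = Add(14686, -6866) = 7820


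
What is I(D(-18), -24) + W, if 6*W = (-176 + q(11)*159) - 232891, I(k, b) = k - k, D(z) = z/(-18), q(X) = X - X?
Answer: -77689/2 ≈ -38845.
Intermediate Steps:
q(X) = 0
D(z) = -z/18 (D(z) = z*(-1/18) = -z/18)
I(k, b) = 0
W = -77689/2 (W = ((-176 + 0*159) - 232891)/6 = ((-176 + 0) - 232891)/6 = (-176 - 232891)/6 = (1/6)*(-233067) = -77689/2 ≈ -38845.)
I(D(-18), -24) + W = 0 - 77689/2 = -77689/2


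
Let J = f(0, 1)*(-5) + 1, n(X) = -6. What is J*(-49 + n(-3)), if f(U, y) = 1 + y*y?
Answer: 495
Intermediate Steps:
f(U, y) = 1 + y²
J = -9 (J = (1 + 1²)*(-5) + 1 = (1 + 1)*(-5) + 1 = 2*(-5) + 1 = -10 + 1 = -9)
J*(-49 + n(-3)) = -9*(-49 - 6) = -9*(-55) = 495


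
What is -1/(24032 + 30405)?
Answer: -1/54437 ≈ -1.8370e-5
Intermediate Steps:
-1/(24032 + 30405) = -1/54437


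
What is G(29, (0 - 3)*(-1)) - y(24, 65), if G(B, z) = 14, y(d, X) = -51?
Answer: 65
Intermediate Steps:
G(29, (0 - 3)*(-1)) - y(24, 65) = 14 - 1*(-51) = 14 + 51 = 65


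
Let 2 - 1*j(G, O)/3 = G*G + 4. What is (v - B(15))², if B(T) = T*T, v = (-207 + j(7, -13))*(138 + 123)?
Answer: 8870814225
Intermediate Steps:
j(G, O) = -6 - 3*G² (j(G, O) = 6 - 3*(G*G + 4) = 6 - 3*(G² + 4) = 6 - 3*(4 + G²) = 6 + (-12 - 3*G²) = -6 - 3*G²)
v = -93960 (v = (-207 + (-6 - 3*7²))*(138 + 123) = (-207 + (-6 - 3*49))*261 = (-207 + (-6 - 147))*261 = (-207 - 153)*261 = -360*261 = -93960)
B(T) = T²
(v - B(15))² = (-93960 - 1*15²)² = (-93960 - 1*225)² = (-93960 - 225)² = (-94185)² = 8870814225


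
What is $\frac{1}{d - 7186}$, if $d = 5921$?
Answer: $- \frac{1}{1265} \approx -0.00079051$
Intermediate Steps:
$\frac{1}{d - 7186} = \frac{1}{5921 - 7186} = \frac{1}{-1265} = - \frac{1}{1265}$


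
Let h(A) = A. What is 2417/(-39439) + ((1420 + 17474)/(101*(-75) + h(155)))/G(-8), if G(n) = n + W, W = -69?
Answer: -317884157/11266539130 ≈ -0.028215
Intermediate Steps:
G(n) = -69 + n (G(n) = n - 69 = -69 + n)
2417/(-39439) + ((1420 + 17474)/(101*(-75) + h(155)))/G(-8) = 2417/(-39439) + ((1420 + 17474)/(101*(-75) + 155))/(-69 - 8) = 2417*(-1/39439) + (18894/(-7575 + 155))/(-77) = -2417/39439 + (18894/(-7420))*(-1/77) = -2417/39439 + (18894*(-1/7420))*(-1/77) = -2417/39439 - 9447/3710*(-1/77) = -2417/39439 + 9447/285670 = -317884157/11266539130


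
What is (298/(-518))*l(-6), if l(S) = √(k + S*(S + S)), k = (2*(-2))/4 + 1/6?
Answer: -149*√2562/1554 ≈ -4.8532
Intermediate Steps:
k = -⅚ (k = -4*¼ + 1*(⅙) = -1 + ⅙ = -⅚ ≈ -0.83333)
l(S) = √(-⅚ + 2*S²) (l(S) = √(-⅚ + S*(S + S)) = √(-⅚ + S*(2*S)) = √(-⅚ + 2*S²))
(298/(-518))*l(-6) = (298/(-518))*(√(-30 + 72*(-6)²)/6) = (298*(-1/518))*(√(-30 + 72*36)/6) = -149*√(-30 + 2592)/1554 = -149*√2562/1554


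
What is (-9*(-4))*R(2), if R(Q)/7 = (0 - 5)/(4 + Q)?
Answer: -210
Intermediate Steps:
R(Q) = -35/(4 + Q) (R(Q) = 7*((0 - 5)/(4 + Q)) = 7*(-5/(4 + Q)) = -35/(4 + Q))
(-9*(-4))*R(2) = (-9*(-4))*(-35/(4 + 2)) = 36*(-35/6) = -210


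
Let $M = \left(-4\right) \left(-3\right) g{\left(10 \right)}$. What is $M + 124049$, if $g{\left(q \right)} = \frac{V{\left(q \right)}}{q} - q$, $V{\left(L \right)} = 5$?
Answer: $123935$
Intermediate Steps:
$g{\left(q \right)} = - q + \frac{5}{q}$ ($g{\left(q \right)} = \frac{5}{q} - q = - q + \frac{5}{q}$)
$M = -114$ ($M = \left(-4\right) \left(-3\right) \left(\left(-1\right) 10 + \frac{5}{10}\right) = 12 \left(-10 + 5 \cdot \frac{1}{10}\right) = 12 \left(-10 + \frac{1}{2}\right) = 12 \left(- \frac{19}{2}\right) = -114$)
$M + 124049 = -114 + 124049 = 123935$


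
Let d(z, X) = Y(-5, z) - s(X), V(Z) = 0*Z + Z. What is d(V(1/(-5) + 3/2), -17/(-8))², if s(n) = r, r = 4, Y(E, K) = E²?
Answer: 441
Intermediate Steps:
s(n) = 4
V(Z) = Z (V(Z) = 0 + Z = Z)
d(z, X) = 21 (d(z, X) = (-5)² - 1*4 = 25 - 4 = 21)
d(V(1/(-5) + 3/2), -17/(-8))² = 21² = 441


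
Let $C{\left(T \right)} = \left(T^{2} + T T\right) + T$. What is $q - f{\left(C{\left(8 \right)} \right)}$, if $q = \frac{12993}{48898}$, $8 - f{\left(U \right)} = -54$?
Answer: $- \frac{3018683}{48898} \approx -61.734$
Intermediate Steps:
$C{\left(T \right)} = T + 2 T^{2}$ ($C{\left(T \right)} = \left(T^{2} + T^{2}\right) + T = 2 T^{2} + T = T + 2 T^{2}$)
$f{\left(U \right)} = 62$ ($f{\left(U \right)} = 8 - -54 = 8 + 54 = 62$)
$q = \frac{12993}{48898}$ ($q = 12993 \cdot \frac{1}{48898} = \frac{12993}{48898} \approx 0.26572$)
$q - f{\left(C{\left(8 \right)} \right)} = \frac{12993}{48898} - 62 = - \frac{3018683}{48898}$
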